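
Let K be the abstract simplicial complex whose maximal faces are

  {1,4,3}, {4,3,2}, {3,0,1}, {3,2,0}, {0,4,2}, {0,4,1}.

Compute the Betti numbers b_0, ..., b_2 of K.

b_0 = 1, b_1 = 0, b_2 = 1.

Fix the vertex order 0 < 1 < 2 < 3 < 4 and write every simplex with vertices in increasing order. Then dim K = 2 and the simplices of K are:

  0-simplices (5): [0], [1], [2], [3], [4]
  1-simplices (9): [0,1], [0,2], [0,3], [0,4], [1,3], [1,4], [2,3], [2,4], [3,4]
  2-simplices (6): [0,1,3], [0,1,4], [0,2,3], [0,2,4], [1,3,4], [2,3,4]

giving chain groups C_0 ≅ Z^5, C_1 ≅ Z^9, C_2 ≅ Z^6.

Boundary ∂_1: C_1 → C_0 sends each edge [p,q] (with p < q) to q − p.
The resulting 5×9 matrix has rank 4, and its Smith normal form has invariant factors (1,1,1,1).

∂_2: C_2 → C_1 sends each 2-simplex [p,q,r] to [q,r] − [p,r] + [p,q]. For instance
  ∂[1,3,4] = [3,4] − [1,4] + [1,3],
  ∂[2,3,4] = [3,4] − [2,4] + [2,3].
This gives a 9×6 integer matrix of rank 5; reducing to Smith normal form yields diagonal entries (1,1,1,1,1).

Reading off H_k = ker ∂_k / im ∂_{k+1}:

  H_0: rank C_0 − rank ∂_1 = 5 − 4 = 1, and the invariant factors of ∂_1 are all 1, so H_0 = Z.
  H_1: rank ker ∂_1 − rank ∂_2 = (9 − 4) − 5 = 0, and the invariant factors of ∂_2 are all 1, so H_1 = 0.
  H_2: rank ker ∂_2 − rank ∂_3 = (6 − 5) − 0 = 1, and there is no ∂_3, so H_2 = Z.

As a check, the Euler characteristic is 5 − 9 + 6 = 2, which agrees with 1 − 0 + 1 = 2.

Hence the Betti numbers are b_0 = 1, b_1 = 0, b_2 = 1.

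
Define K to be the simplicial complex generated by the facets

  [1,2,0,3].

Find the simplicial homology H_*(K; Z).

K has 4 vertices, 6 edges, 4 triangles, 1 3-simplex.
rank ∂_0 = 0, rank ∂_1 = 3 ⇒ b_0 = 4 − 0 − 3 = 1; all invariant factors of ∂_1 are 1 so no torsion. So H_0 ≅ Z.
rank ∂_1 = 3, rank ∂_2 = 3 ⇒ b_1 = 6 − 3 − 3 = 0; all invariant factors of ∂_2 are 1 so no torsion. So H_1 ≅ 0.
rank ∂_2 = 3, rank ∂_3 = 1 ⇒ b_2 = 4 − 3 − 1 = 0; all invariant factors of ∂_3 are 1 so no torsion. So H_2 ≅ 0.
rank ∂_3 = 1, rank ∂_4 = 0 ⇒ b_3 = 1 − 1 − 0 = 0. So H_3 ≅ 0.

H_0 = Z,  H_1 = 0,  H_2 = 0,  H_3 = 0.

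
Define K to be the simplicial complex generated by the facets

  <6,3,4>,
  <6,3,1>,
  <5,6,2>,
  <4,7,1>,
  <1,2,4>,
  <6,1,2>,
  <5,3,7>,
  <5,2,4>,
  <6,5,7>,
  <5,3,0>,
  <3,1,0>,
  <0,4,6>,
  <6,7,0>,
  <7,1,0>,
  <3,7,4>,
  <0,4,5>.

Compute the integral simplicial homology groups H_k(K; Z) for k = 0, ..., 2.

H_0 ≅ Z,  H_1 ≅ Z^2,  H_2 ≅ Z.

K has 8 vertices, 24 edges, 16 triangles.
rank ∂_0 = 0, rank ∂_1 = 7 ⇒ b_0 = 8 − 0 − 7 = 1; all invariant factors of ∂_1 are 1 so no torsion. So H_0 = Z.
rank ∂_1 = 7, rank ∂_2 = 15 ⇒ b_1 = 24 − 7 − 15 = 2; all invariant factors of ∂_2 are 1 so no torsion. So H_1 = Z^2.
rank ∂_2 = 15, rank ∂_3 = 0 ⇒ b_2 = 16 − 15 − 0 = 1. So H_2 = Z.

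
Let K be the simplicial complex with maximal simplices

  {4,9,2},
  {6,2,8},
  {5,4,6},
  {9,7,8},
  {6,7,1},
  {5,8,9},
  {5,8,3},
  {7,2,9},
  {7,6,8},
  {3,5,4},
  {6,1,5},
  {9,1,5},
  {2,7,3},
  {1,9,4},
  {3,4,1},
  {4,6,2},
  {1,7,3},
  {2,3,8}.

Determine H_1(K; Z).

K has 9 vertices, 27 edges, 18 triangles.
rank ∂_1 = 8, rank ∂_2 = 18 ⇒ b_1 = 27 − 8 − 18 = 1; ∂_2 has invariant factor(s) [2] giving torsion. So H_1 = Z ⊕ Z/2.

H_1 ≅ Z ⊕ Z/2.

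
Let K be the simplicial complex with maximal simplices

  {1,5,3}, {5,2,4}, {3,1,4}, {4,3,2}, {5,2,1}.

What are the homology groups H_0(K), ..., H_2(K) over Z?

H_0 ≅ Z,  H_1 ≅ Z,  H_2 = 0.

K has 5 vertices, 10 edges, 5 triangles.
rank ∂_0 = 0, rank ∂_1 = 4 ⇒ b_0 = 5 − 0 − 4 = 1; all invariant factors of ∂_1 are 1 so no torsion. So H_0 = Z.
rank ∂_1 = 4, rank ∂_2 = 5 ⇒ b_1 = 10 − 4 − 5 = 1; all invariant factors of ∂_2 are 1 so no torsion. So H_1 = Z.
rank ∂_2 = 5, rank ∂_3 = 0 ⇒ b_2 = 5 − 5 − 0 = 0. So H_2 = 0.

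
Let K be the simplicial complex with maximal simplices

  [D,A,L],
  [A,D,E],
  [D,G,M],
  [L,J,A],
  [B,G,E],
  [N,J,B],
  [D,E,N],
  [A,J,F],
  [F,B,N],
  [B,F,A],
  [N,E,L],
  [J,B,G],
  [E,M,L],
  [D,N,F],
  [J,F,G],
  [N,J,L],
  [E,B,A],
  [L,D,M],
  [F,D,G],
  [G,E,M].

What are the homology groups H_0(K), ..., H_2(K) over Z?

H_0 ≅ Z,  H_1 ≅ Z ⊕ Z/2,  H_2 = 0.

We work with the vertex ordering A < B < D < E < F < G < J < L < M < N. The simplices of K, each written with vertices in increasing order, are:

  0-simplices (10): A, B, D, E, F, G, J, L, M, N
  1-simplices (30): AB, AD, AE, AF, AJ, AL, BE, BF, BG, BJ, BN, DE, DF, DG, DL, DM, DN, EG, EL, EM, EN, FG, FJ, FN, GJ, GM, JL, JN, LM, LN
  2-simplices (20): ABE, ABF, ADE, ADL, AFJ, AJL, BEG, BFN, BGJ, BJN, DEN, DFG, DFN, DGM, DLM, EGM, ELM, ELN, FGJ, JLN

giving chain groups C_0 ≅ Z^10, C_1 ≅ Z^30, C_2 ≅ Z^20.

∂_1: C_1 → C_0 is given by ∂[p,q] = [q] − [p]. For instance
  ∂DF = F − D.
The resulting 10×30 matrix has rank 9, and its Smith normal form has invariant factors (1,1,1,1,1,1,1,1,1).

∂_2: C_2 → C_1 acts by ∂[p,q,r] = [q,r] − [p,r] + [p,q]. For instance
  ∂BGJ = GJ − BJ + BG,
  ∂AFJ = FJ − AJ + AF.
This gives a 30×20 integer matrix of rank 20; reducing to Smith normal form yields diagonal entries (1,1,1,1,1,1,1,1,1,1,1,1,1,1,1,1,1,1,1,2).

Reading off H_k = ker ∂_k / im ∂_{k+1}:

  H_0: rank C_0 − rank ∂_1 = 10 − 9 = 1, and the invariant factors of ∂_1 are all 1, so H_0 ≅ Z.
  H_1: rank ker ∂_1 − rank ∂_2 = (30 − 9) − 20 = 1, and ∂_2 has invariant factor 2 > 1, so H_1 ≅ Z ⊕ Z/2.
  H_2: rank ker ∂_2 − rank ∂_3 = (20 − 20) − 0 = 0, and there is no ∂_3, so H_2 ≅ 0.

As a check, the Euler characteristic is 10 − 30 + 20 = 0, which agrees with 1 − 1 + 0 = 0.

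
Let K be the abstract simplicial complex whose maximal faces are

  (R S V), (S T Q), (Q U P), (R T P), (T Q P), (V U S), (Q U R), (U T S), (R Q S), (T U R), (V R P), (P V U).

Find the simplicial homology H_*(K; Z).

Fix the vertex order P < Q < R < S < T < U < V and write every simplex with vertices in increasing order. Then dim K = 2 and the simplices of K are:

  0-simplices (7): P, Q, R, S, T, U, V
  1-simplices (18): PQ, PR, PT, PU, PV, QR, QS, QT, QU, RS, RT, RU, RV, ST, SU, SV, TU, UV
  2-simplices (12): PQT, PQU, PRT, PRV, PUV, QRS, QRU, QST, RSV, RTU, STU, SUV

so the chain groups are C_0 ≅ Z^7, C_1 ≅ Z^18, C_2 ≅ Z^12.

The boundary map ∂_1: C_1 → C_0 sends each edge [p,q] (with p < q) to q − p.
As a 7×18 matrix over Z this has rank 6, with invariant factors (1,1,1,1,1,1).

The boundary map ∂_2: C_2 → C_1 acts by ∂[p,q,r] = [q,r] − [p,r] + [p,q]. For instance
  ∂QRS = RS − QS + QR,
  ∂QST = ST − QT + QS.
This gives a 18×12 integer matrix of rank 12; reducing to Smith normal form yields diagonal entries (1,1,1,1,1,1,1,1,1,1,1,2).

Computing H_k = (kernel of ∂_k) / (image of ∂_{k+1}):

  H_0: rank C_0 − rank ∂_1 = 7 − 6 = 1, and the invariant factors of ∂_1 are all 1, so H_0 = Z.
  H_1: rank ker ∂_1 − rank ∂_2 = (18 − 6) − 12 = 0, and ∂_2 has invariant factor 2 > 1, so H_1 = Z/2Z.
  H_2: rank ker ∂_2 − rank ∂_3 = (12 − 12) − 0 = 0, and there is no ∂_3, so H_2 = 0.

As a check, the Euler characteristic is 7 − 18 + 12 = 1, which agrees with 1 − 0 + 0 = 1.
(K is a triangulation of the real projective plane RP^2.)

H_0 = Z,  H_1 = Z/2Z,  H_2 = 0.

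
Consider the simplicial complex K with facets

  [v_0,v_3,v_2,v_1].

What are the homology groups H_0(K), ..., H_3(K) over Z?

H_0 = Z,  H_1 = 0,  H_2 = 0,  H_3 = 0.

We work with the vertex ordering v_0 < v_1 < v_2 < v_3. The simplices of K, each written with vertices in increasing order, are:

  0-simplices (4): [v_0], [v_1], [v_2], [v_3]
  1-simplices (6): [v_0,v_1], [v_0,v_2], [v_0,v_3], [v_1,v_2], [v_1,v_3], [v_2,v_3]
  2-simplices (4): [v_0,v_1,v_2], [v_0,v_1,v_3], [v_0,v_2,v_3], [v_1,v_2,v_3]
  3-simplices (1): [v_0,v_1,v_2,v_3]

giving chain groups C_0 ≅ Z^4, C_1 ≅ Z^6, C_2 ≅ Z^4, C_3 ≅ Z^1.

The boundary map ∂_1: C_1 → C_0 is given by ∂[p,q] = [q] − [p].
As a 4×6 matrix over Z this has rank 3, with invariant factors (1,1,1).

Boundary ∂_2: C_2 → C_1 acts by ∂[p,q,r] = [q,r] − [p,r] + [p,q]. For instance
  ∂[v_1,v_2,v_3] = [v_2,v_3] − [v_1,v_3] + [v_1,v_2],
  ∂[v_0,v_1,v_3] = [v_1,v_3] − [v_0,v_3] + [v_0,v_1].
This gives a 6×4 integer matrix of rank 3; reducing to Smith normal form yields diagonal entries (1,1,1).

The boundary map ∂_3: C_3 → C_2 sends each 3-simplex σ to the alternating sum Σ_i (−1)^i (σ with its i-th vertex removed). For instance
  ∂[v_0,v_1,v_2,v_3] = [v_1,v_2,v_3] − [v_0,v_2,v_3] + [v_0,v_1,v_3] − [v_0,v_1,v_2].
This gives a 4×1 integer matrix of rank 1; reducing to Smith normal form yields diagonal entries (1).

Now H_k = ker ∂_k / im ∂_{k+1}, so:

  H_0: rank C_0 − rank ∂_1 = 4 − 3 = 1, and the invariant factors of ∂_1 are all 1, so H_0 ≅ Z.
  H_1: rank ker ∂_1 − rank ∂_2 = (6 − 3) − 3 = 0, and the invariant factors of ∂_2 are all 1, so H_1 ≅ 0.
  H_2: rank ker ∂_2 − rank ∂_3 = (4 − 3) − 1 = 0, and the invariant factors of ∂_3 are all 1, so H_2 ≅ 0.
  H_3: rank ker ∂_3 − rank ∂_4 = (1 − 1) − 0 = 0, and there is no ∂_4, so H_3 ≅ 0.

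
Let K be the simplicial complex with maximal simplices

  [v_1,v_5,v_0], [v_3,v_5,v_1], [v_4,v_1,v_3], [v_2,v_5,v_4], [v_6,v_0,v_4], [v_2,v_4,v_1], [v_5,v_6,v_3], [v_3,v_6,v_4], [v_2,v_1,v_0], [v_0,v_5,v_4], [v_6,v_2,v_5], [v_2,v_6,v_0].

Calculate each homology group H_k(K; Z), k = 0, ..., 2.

K has 7 vertices, 18 edges, 12 triangles.
rank ∂_0 = 0, rank ∂_1 = 6 ⇒ b_0 = 7 − 0 − 6 = 1; all invariant factors of ∂_1 are 1 so no torsion. So H_0 ≅ Z.
rank ∂_1 = 6, rank ∂_2 = 12 ⇒ b_1 = 18 − 6 − 12 = 0; ∂_2 has invariant factor(s) [2] giving torsion. So H_1 ≅ Z_2.
rank ∂_2 = 12, rank ∂_3 = 0 ⇒ b_2 = 12 − 12 − 0 = 0. So H_2 ≅ 0.

H_0 ≅ Z,  H_1 ≅ Z_2,  H_2 = 0.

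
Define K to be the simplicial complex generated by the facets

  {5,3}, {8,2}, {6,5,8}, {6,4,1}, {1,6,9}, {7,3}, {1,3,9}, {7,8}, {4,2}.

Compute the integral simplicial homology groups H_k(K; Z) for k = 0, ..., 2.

H_0 ≅ Z,  H_1 ≅ Z^3,  H_2 = 0.

K has 9 vertices, 15 edges, 4 triangles.
rank ∂_0 = 0, rank ∂_1 = 8 ⇒ b_0 = 9 − 0 − 8 = 1; all invariant factors of ∂_1 are 1 so no torsion. So H_0 ≅ Z.
rank ∂_1 = 8, rank ∂_2 = 4 ⇒ b_1 = 15 − 8 − 4 = 3; all invariant factors of ∂_2 are 1 so no torsion. So H_1 ≅ Z^3.
rank ∂_2 = 4, rank ∂_3 = 0 ⇒ b_2 = 4 − 4 − 0 = 0. So H_2 ≅ 0.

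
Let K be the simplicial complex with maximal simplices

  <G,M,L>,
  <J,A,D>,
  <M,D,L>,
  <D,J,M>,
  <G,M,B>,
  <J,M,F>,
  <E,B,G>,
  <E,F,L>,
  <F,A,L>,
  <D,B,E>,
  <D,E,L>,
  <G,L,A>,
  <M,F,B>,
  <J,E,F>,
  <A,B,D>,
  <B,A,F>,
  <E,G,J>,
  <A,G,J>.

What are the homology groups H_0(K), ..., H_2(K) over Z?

Order the vertices as A < B < D < E < F < G < J < L < M. Listing each simplex with vertices in this order, K has dimension 2 with simplices:

  0-simplices (9): A, B, D, E, F, G, J, L, M
  1-simplices (27): AB, AD, AF, AG, AJ, AL, BD, BE, BF, BG, BM, DE, DJ, DL, DM, EF, EG, EJ, EL, FJ, FL, FM, GJ, GL, GM, JM, LM
  2-simplices (18): ABD, ABF, ADJ, AFL, AGJ, AGL, BDE, BEG, BFM, BGM, DEL, DJM, DLM, EFJ, EFL, EGJ, FJM, GLM

so the chain groups are C_0 ≅ Z^9, C_1 ≅ Z^27, C_2 ≅ Z^18.

The boundary map ∂_1: C_1 → C_0 is given by ∂[p,q] = [q] − [p]. For instance
  ∂BE = E − B.
The 9×27 boundary matrix has rank 8 and Smith normal form diag(1,1,1,1,1,1,1,1).

Boundary ∂_2: C_2 → C_1 acts by ∂[p,q,r] = [q,r] − [p,r] + [p,q]. For instance
  ∂EFL = FL − EL + EF,
  ∂AFL = FL − AL + AF.
This gives a 27×18 integer matrix of rank 17; reducing to Smith normal form yields diagonal entries (1,1,1,1,1,1,1,1,1,1,1,1,1,1,1,1,1).

Reading off H_k = ker ∂_k / im ∂_{k+1}:

  H_0: rank C_0 − rank ∂_1 = 9 − 8 = 1, and the invariant factors of ∂_1 are all 1, so H_0 ≅ Z.
  H_1: rank ker ∂_1 − rank ∂_2 = (27 − 8) − 17 = 2, and the invariant factors of ∂_2 are all 1, so H_1 ≅ Z^2.
  H_2: rank ker ∂_2 − rank ∂_3 = (18 − 17) − 0 = 1, and there is no ∂_3, so H_2 ≅ Z.

H_0 ≅ Z,  H_1 ≅ Z^2,  H_2 ≅ Z.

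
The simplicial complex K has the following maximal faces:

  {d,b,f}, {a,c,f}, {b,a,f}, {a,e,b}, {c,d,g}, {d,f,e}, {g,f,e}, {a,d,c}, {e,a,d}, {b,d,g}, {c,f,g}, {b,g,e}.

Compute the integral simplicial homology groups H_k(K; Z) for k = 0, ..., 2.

Order the vertices as a < b < c < d < e < f < g. Listing each simplex with vertices in this order, K has dimension 2 with simplices:

  0-simplices (7): a, b, c, d, e, f, g
  1-simplices (18): ab, ac, ad, ae, af, bd, be, bf, bg, cd, cf, cg, de, df, dg, ef, eg, fg
  2-simplices (12): abe, abf, acd, acf, ade, bdf, bdg, beg, cdg, cfg, def, efg

giving chain groups C_0 ≅ Z^7, C_1 ≅ Z^18, C_2 ≅ Z^12.

Boundary ∂_1: C_1 → C_0 maps an edge to its endpoints' difference, ∂[p,q] = q − p.
The 7×18 boundary matrix has rank 6 and Smith normal form diag(1,1,1,1,1,1).

The boundary map ∂_2: C_2 → C_1 sends each 2-simplex [p,q,r] to [q,r] − [p,r] + [p,q]. For instance
  ∂bdg = dg − bg + bd,
  ∂bdf = df − bf + bd.
This gives a 18×12 integer matrix of rank 12; reducing to Smith normal form yields diagonal entries (1,1,1,1,1,1,1,1,1,1,1,2).

Computing H_k = (kernel of ∂_k) / (image of ∂_{k+1}):

  H_0: rank C_0 − rank ∂_1 = 7 − 6 = 1, and the invariant factors of ∂_1 are all 1, so H_0 = Z.
  H_1: rank ker ∂_1 − rank ∂_2 = (18 − 6) − 12 = 0, and ∂_2 has invariant factor 2 > 1, so H_1 = Z/2.
  H_2: rank ker ∂_2 − rank ∂_3 = (12 − 12) − 0 = 0, and there is no ∂_3, so H_2 = 0.

(K is a triangulation of the real projective plane RP^2.)

H_0 ≅ Z,  H_1 ≅ Z/2,  H_2 = 0.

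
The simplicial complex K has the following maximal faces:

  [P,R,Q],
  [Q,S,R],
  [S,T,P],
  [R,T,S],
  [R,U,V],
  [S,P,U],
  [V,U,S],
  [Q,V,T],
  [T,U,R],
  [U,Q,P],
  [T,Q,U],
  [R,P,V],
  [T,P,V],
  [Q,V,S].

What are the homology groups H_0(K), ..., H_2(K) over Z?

H_0 ≅ Z,  H_1 ≅ Z^2,  H_2 ≅ Z.

Take the total order P < Q < R < S < T < U < V on the vertex set. Then K (dimension 2) consists of the simplices:

  0-simplices (7): P, Q, R, S, T, U, V
  1-simplices (21): PQ, PR, PS, PT, PU, PV, QR, QS, QT, QU, QV, RS, RT, RU, RV, ST, SU, SV, TU, TV, UV
  2-simplices (14): PQR, PQU, PRV, PST, PSU, PTV, QRS, QSV, QTU, QTV, RST, RTU, RUV, SUV

Hence C_0 ≅ Z^7, C_1 ≅ Z^21, C_2 ≅ Z^14.

Boundary ∂_1: C_1 → C_0 maps an edge to its endpoints' difference, ∂[p,q] = q − p.
This gives a 7×21 integer matrix of rank 6; reducing to Smith normal form yields diagonal entries (1,1,1,1,1,1).

The boundary map ∂_2: C_2 → C_1 sends each 2-simplex [p,q,r] to [q,r] − [p,r] + [p,q]. For instance
  ∂RUV = UV − RV + RU,
  ∂RTU = TU − RU + RT.
The resulting 21×14 matrix has rank 13, and its Smith normal form has invariant factors (1,1,1,1,1,1,1,1,1,1,1,1,1).

Computing H_k = (kernel of ∂_k) / (image of ∂_{k+1}):

  H_0: rank C_0 − rank ∂_1 = 7 − 6 = 1, and the invariant factors of ∂_1 are all 1, so H_0 = Z.
  H_1: rank ker ∂_1 − rank ∂_2 = (21 − 6) − 13 = 2, and the invariant factors of ∂_2 are all 1, so H_1 = Z^2.
  H_2: rank ker ∂_2 − rank ∂_3 = (14 − 13) − 0 = 1, and there is no ∂_3, so H_2 = Z.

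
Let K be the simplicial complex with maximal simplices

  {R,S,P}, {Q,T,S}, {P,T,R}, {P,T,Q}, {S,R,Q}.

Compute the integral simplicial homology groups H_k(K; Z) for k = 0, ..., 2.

Take the total order P < Q < R < S < T on the vertex set. Then K (dimension 2) consists of the simplices:

  0-simplices (5): P, Q, R, S, T
  1-simplices (10): PQ, PR, PS, PT, QR, QS, QT, RS, RT, ST
  2-simplices (5): PQT, PRS, PRT, QRS, QST

so the chain groups are C_0 ≅ Z^5, C_1 ≅ Z^10, C_2 ≅ Z^5.

The boundary map ∂_1: C_1 → C_0 sends each edge [p,q] (with p < q) to q − p.
As a 5×10 matrix over Z this has rank 4, with invariant factors (1,1,1,1).

∂_2: C_2 → C_1 acts by ∂[p,q,r] = [q,r] − [p,r] + [p,q]. For instance
  ∂QRS = RS − QS + QR,
  ∂PRS = RS − PS + PR.
This gives a 10×5 integer matrix of rank 5; reducing to Smith normal form yields diagonal entries (1,1,1,1,1).

Computing H_k = (kernel of ∂_k) / (image of ∂_{k+1}):

  H_0: rank C_0 − rank ∂_1 = 5 − 4 = 1, and the invariant factors of ∂_1 are all 1, so H_0 ≅ Z.
  H_1: rank ker ∂_1 − rank ∂_2 = (10 − 4) − 5 = 1, and the invariant factors of ∂_2 are all 1, so H_1 ≅ Z.
  H_2: rank ker ∂_2 − rank ∂_3 = (5 − 5) − 0 = 0, and there is no ∂_3, so H_2 ≅ 0.

As a check, the Euler characteristic is 5 − 10 + 5 = 0, which agrees with 1 − 1 + 0 = 0.

H_0 ≅ Z,  H_1 ≅ Z,  H_2 = 0.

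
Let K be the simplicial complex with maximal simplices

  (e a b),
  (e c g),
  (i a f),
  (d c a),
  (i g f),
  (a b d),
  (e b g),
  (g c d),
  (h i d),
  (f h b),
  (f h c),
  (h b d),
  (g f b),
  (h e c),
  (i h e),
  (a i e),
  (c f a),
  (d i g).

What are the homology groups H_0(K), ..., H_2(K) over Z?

H_0 ≅ Z,  H_1 ≅ Z^2,  H_2 ≅ Z.

Fix the vertex order a < b < c < d < e < f < g < h < i and write every simplex with vertices in increasing order. Then dim K = 2 and the simplices of K are:

  0-simplices (9): a, b, c, d, e, f, g, h, i
  1-simplices (27): ab, ac, ad, ae, af, ai, bd, be, bf, bg, bh, cd, ce, cf, cg, ch, dg, dh, di, eg, eh, ei, fg, fh, fi, gi, hi
  2-simplices (18): abd, abe, acd, acf, aei, afi, bdh, beg, bfg, bfh, cdg, ceg, ceh, cfh, dgi, dhi, ehi, fgi

giving chain groups C_0 ≅ Z^9, C_1 ≅ Z^27, C_2 ≅ Z^18.

The boundary map ∂_1: C_1 → C_0 is given by ∂[p,q] = [q] − [p].
The 9×27 boundary matrix has rank 8 and Smith normal form diag(1,1,1,1,1,1,1,1).

Boundary ∂_2: C_2 → C_1 sends each 2-simplex [p,q,r] to [q,r] − [p,r] + [p,q]. For instance
  ∂bdh = dh − bh + bd,
  ∂ceg = eg − cg + ce.
As a 27×18 matrix over Z this has rank 17, with invariant factors (1,1,1,1,1,1,1,1,1,1,1,1,1,1,1,1,1).

From H_k ≅ ker(∂_k) / im(∂_{k+1}) we obtain:

  H_0: rank C_0 − rank ∂_1 = 9 − 8 = 1, and the invariant factors of ∂_1 are all 1, so H_0 = Z.
  H_1: rank ker ∂_1 − rank ∂_2 = (27 − 8) − 17 = 2, and the invariant factors of ∂_2 are all 1, so H_1 = Z^2.
  H_2: rank ker ∂_2 − rank ∂_3 = (18 − 17) − 0 = 1, and there is no ∂_3, so H_2 = Z.

As a check, the Euler characteristic is 9 − 27 + 18 = 0, which agrees with 1 − 2 + 1 = 0.
(K is a triangulation of the torus T^2.)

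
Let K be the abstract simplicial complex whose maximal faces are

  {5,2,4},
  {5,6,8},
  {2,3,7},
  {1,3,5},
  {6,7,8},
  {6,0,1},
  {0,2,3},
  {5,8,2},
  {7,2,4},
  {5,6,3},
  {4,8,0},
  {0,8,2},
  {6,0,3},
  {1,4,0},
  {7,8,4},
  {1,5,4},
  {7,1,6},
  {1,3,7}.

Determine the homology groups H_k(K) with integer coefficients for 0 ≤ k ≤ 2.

H_0 = Z,  H_1 = Z ⊕ Z_2,  H_2 = 0.

Take the total order 0 < 1 < 2 < 3 < 4 < 5 < 6 < 7 < 8 on the vertex set. Then K (dimension 2) consists of the simplices:

  0-simplices (9): [0], [1], [2], [3], [4], [5], [6], [7], [8]
  1-simplices (27): (27 of them)
  2-simplices (18): [0,1,4], [0,1,6], [0,2,3], [0,2,8], [0,3,6], [0,4,8], [1,3,5], [1,3,7], [1,4,5], [1,6,7], [2,3,7], [2,4,5], [2,4,7], [2,5,8], [3,5,6], [4,7,8], [5,6,8], [6,7,8]

Hence C_0 ≅ Z^9, C_1 ≅ Z^27, C_2 ≅ Z^18.

∂_1: C_1 → C_0 is given by ∂[p,q] = [q] − [p].
The resulting 9×27 matrix has rank 8, and its Smith normal form has invariant factors (1,1,1,1,1,1,1,1).

∂_2: C_2 → C_1 acts by ∂[p,q,r] = [q,r] − [p,r] + [p,q]. For instance
  ∂[0,4,8] = [4,8] − [0,8] + [0,4],
  ∂[5,6,8] = [6,8] − [5,8] + [5,6].
The resulting 27×18 matrix has rank 18, and its Smith normal form has invariant factors (1,1,1,1,1,1,1,1,1,1,1,1,1,1,1,1,1,2).

From H_k ≅ ker(∂_k) / im(∂_{k+1}) we obtain:

  H_0: rank C_0 − rank ∂_1 = 9 − 8 = 1, and the invariant factors of ∂_1 are all 1, so H_0 = Z.
  H_1: rank ker ∂_1 − rank ∂_2 = (27 − 8) − 18 = 1, and ∂_2 has invariant factor 2 > 1, so H_1 = Z ⊕ Z_2.
  H_2: rank ker ∂_2 − rank ∂_3 = (18 − 18) − 0 = 0, and there is no ∂_3, so H_2 = 0.

(K is a triangulation of the Klein bottle.)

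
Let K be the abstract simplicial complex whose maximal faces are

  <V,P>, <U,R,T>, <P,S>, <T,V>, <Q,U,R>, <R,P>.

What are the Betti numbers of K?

b_0 = 1, b_1 = 1, b_2 = 0.

Take the total order P < Q < R < S < T < U < V on the vertex set. Then K (dimension 2) consists of the simplices:

  0-simplices (7): P, Q, R, S, T, U, V
  1-simplices (9): PR, PS, PV, QR, QU, RT, RU, TU, TV
  2-simplices (2): QRU, RTU

Hence C_0 ≅ Z^7, C_1 ≅ Z^9, C_2 ≅ Z^2.

∂_1: C_1 → C_0 maps an edge to its endpoints' difference, ∂[p,q] = q − p. For instance
  ∂PV = V − P.
The 7×9 boundary matrix has rank 6 and Smith normal form diag(1,1,1,1,1,1).

The boundary map ∂_2: C_2 → C_1 maps a triangle to the signed sum of its edges. For instance
  ∂QRU = RU − QU + QR,
  ∂RTU = TU − RU + RT.
As a 9×2 matrix over Z this has rank 2, with invariant factors (1,1).

Reading off H_k = ker ∂_k / im ∂_{k+1}:

  H_0: rank C_0 − rank ∂_1 = 7 − 6 = 1, and the invariant factors of ∂_1 are all 1, so H_0 ≅ Z.
  H_1: rank ker ∂_1 − rank ∂_2 = (9 − 6) − 2 = 1, and the invariant factors of ∂_2 are all 1, so H_1 ≅ Z.
  H_2: rank ker ∂_2 − rank ∂_3 = (2 − 2) − 0 = 0, and there is no ∂_3, so H_2 ≅ 0.

As a check, the Euler characteristic is 7 − 9 + 2 = 0, which agrees with 1 − 1 + 0 = 0.

Hence the Betti numbers are b_0 = 1, b_1 = 1, b_2 = 0.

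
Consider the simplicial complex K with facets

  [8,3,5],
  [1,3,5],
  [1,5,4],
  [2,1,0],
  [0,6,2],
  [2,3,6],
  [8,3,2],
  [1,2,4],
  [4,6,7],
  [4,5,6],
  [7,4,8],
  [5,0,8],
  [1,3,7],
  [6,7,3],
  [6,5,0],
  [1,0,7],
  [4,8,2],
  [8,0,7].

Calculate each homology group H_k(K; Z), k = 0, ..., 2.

H_0 = Z,  H_1 = Z^2,  H_2 = Z.

Fix the vertex order 0 < 1 < 2 < 3 < 4 < 5 < 6 < 7 < 8 and write every simplex with vertices in increasing order. Then dim K = 2 and the simplices of K are:

  0-simplices (9): [0], [1], [2], [3], [4], [5], [6], [7], [8]
  1-simplices (27): (27 of them)
  2-simplices (18): [0,1,2], [0,1,7], [0,2,6], [0,5,6], [0,5,8], [0,7,8], [1,2,4], [1,3,5], [1,3,7], [1,4,5], [2,3,6], [2,3,8], [2,4,8], [3,5,8], [3,6,7], [4,5,6], [4,6,7], [4,7,8]

so the chain groups are C_0 ≅ Z^9, C_1 ≅ Z^27, C_2 ≅ Z^18.

∂_1: C_1 → C_0 is given by ∂[p,q] = [q] − [p]. For instance
  ∂[4,5] = [5] − [4].
As a 9×27 matrix over Z this has rank 8, with invariant factors (1,1,1,1,1,1,1,1).

Boundary ∂_2: C_2 → C_1 sends each 2-simplex [p,q,r] to [q,r] − [p,r] + [p,q]. For instance
  ∂[1,2,4] = [2,4] − [1,4] + [1,2],
  ∂[0,1,7] = [1,7] − [0,7] + [0,1].
As a 27×18 matrix over Z this has rank 17, with invariant factors (1,1,1,1,1,1,1,1,1,1,1,1,1,1,1,1,1).

Computing H_k = (kernel of ∂_k) / (image of ∂_{k+1}):

  H_0: rank C_0 − rank ∂_1 = 9 − 8 = 1, and the invariant factors of ∂_1 are all 1, so H_0 ≅ Z.
  H_1: rank ker ∂_1 − rank ∂_2 = (27 − 8) − 17 = 2, and the invariant factors of ∂_2 are all 1, so H_1 ≅ Z^2.
  H_2: rank ker ∂_2 − rank ∂_3 = (18 − 17) − 0 = 1, and there is no ∂_3, so H_2 ≅ Z.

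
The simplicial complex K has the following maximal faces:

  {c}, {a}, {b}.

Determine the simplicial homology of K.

Fix the vertex order a < b < c and write every simplex with vertices in increasing order. Then dim K = 0 and the simplices of K are:

  0-simplices (3): a, b, c

Hence C_0 ≅ Z^3.

From H_k ≅ ker(∂_k) / im(∂_{k+1}) we obtain:

  H_0: rank C_0 − rank ∂_1 = 3 − 0 = 3, and there is no ∂_1, so H_0 = Z^3.

(K is a triangulation of a set of 3 points.)

H_0 = Z^3.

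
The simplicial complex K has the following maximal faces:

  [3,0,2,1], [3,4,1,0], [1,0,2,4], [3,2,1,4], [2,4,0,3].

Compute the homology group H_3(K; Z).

Fix the vertex order 0 < 1 < 2 < 3 < 4 and write every simplex with vertices in increasing order. Then dim K = 3 and the simplices of K are:

  0-simplices (5): [0], [1], [2], [3], [4]
  1-simplices (10): [0,1], [0,2], [0,3], [0,4], [1,2], [1,3], [1,4], [2,3], [2,4], [3,4]
  2-simplices (10): [0,1,2], [0,1,3], [0,1,4], [0,2,3], [0,2,4], [0,3,4], [1,2,3], [1,2,4], [1,3,4], [2,3,4]
  3-simplices (5): [0,1,2,3], [0,1,2,4], [0,1,3,4], [0,2,3,4], [1,2,3,4]

giving chain groups C_0 ≅ Z^5, C_1 ≅ Z^10, C_2 ≅ Z^10, C_3 ≅ Z^5.

∂_1: C_1 → C_0 is given by ∂[p,q] = [q] − [p]. For instance
  ∂[3,4] = [4] − [3].
The resulting 5×10 matrix has rank 4, and its Smith normal form has invariant factors (1,1,1,1).

The boundary map ∂_2: C_2 → C_1 maps a triangle to the signed sum of its edges. For instance
  ∂[1,2,3] = [2,3] − [1,3] + [1,2],
  ∂[0,1,2] = [1,2] − [0,2] + [0,1].
As a 10×10 matrix over Z this has rank 6, with invariant factors (1,1,1,1,1,1).

∂_3: C_3 → C_2 sends each 3-simplex σ to the alternating sum Σ_i (−1)^i (σ with its i-th vertex removed). For instance
  ∂[0,1,2,4] = [1,2,4] − [0,2,4] + [0,1,4] − [0,1,2],
  ∂[0,1,2,3] = [1,2,3] − [0,2,3] + [0,1,3] − [0,1,2].
The 10×5 boundary matrix has rank 4 and Smith normal form diag(1,1,1,1).

Computing H_k = (kernel of ∂_k) / (image of ∂_{k+1}):

  H_3: rank ker ∂_3 − rank ∂_4 = (5 − 4) − 0 = 1, and there is no ∂_4, so H_3 ≅ Z.

(K is a triangulation of the 3-sphere S^3.)

H_3 = Z.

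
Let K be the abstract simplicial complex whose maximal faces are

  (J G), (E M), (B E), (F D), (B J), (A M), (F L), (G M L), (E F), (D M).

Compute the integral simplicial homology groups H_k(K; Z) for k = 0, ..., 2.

H_0 = Z,  H_1 = Z^3,  H_2 = 0.

Fix the vertex order A < B < D < E < F < G < J < L < M and write every simplex with vertices in increasing order. Then dim K = 2 and the simplices of K are:

  0-simplices (9): A, B, D, E, F, G, J, L, M
  1-simplices (12): AM, BE, BJ, DF, DM, EF, EM, FL, GJ, GL, GM, LM
  2-simplices (1): GLM

so the chain groups are C_0 ≅ Z^9, C_1 ≅ Z^12, C_2 ≅ Z^1.

Boundary ∂_1: C_1 → C_0 sends each edge [p,q] (with p < q) to q − p.
The resulting 9×12 matrix has rank 8, and its Smith normal form has invariant factors (1,1,1,1,1,1,1,1).

∂_2: C_2 → C_1 maps a triangle to the signed sum of its edges. For instance
  ∂GLM = LM − GM + GL.
As a 12×1 matrix over Z this has rank 1, with invariant factors (1).

Computing H_k = (kernel of ∂_k) / (image of ∂_{k+1}):

  H_0: rank C_0 − rank ∂_1 = 9 − 8 = 1, and the invariant factors of ∂_1 are all 1, so H_0 = Z.
  H_1: rank ker ∂_1 − rank ∂_2 = (12 − 8) − 1 = 3, and the invariant factors of ∂_2 are all 1, so H_1 = Z^3.
  H_2: rank ker ∂_2 − rank ∂_3 = (1 − 1) − 0 = 0, and there is no ∂_3, so H_2 = 0.

As a check, the Euler characteristic is 9 − 12 + 1 = -2, which agrees with 1 − 3 + 0 = -2.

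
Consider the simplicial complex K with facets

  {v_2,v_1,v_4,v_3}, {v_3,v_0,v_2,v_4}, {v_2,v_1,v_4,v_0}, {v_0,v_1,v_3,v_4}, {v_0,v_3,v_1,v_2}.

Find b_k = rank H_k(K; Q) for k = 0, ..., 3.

b_0 = 1, b_1 = 0, b_2 = 0, b_3 = 1.

Fix the vertex order v_0 < v_1 < v_2 < v_3 < v_4 and write every simplex with vertices in increasing order. Then dim K = 3 and the simplices of K are:

  0-simplices (5): [v_0], [v_1], [v_2], [v_3], [v_4]
  1-simplices (10): [v_0,v_1], [v_0,v_2], [v_0,v_3], [v_0,v_4], [v_1,v_2], [v_1,v_3], [v_1,v_4], [v_2,v_3], [v_2,v_4], [v_3,v_4]
  2-simplices (10): [v_0,v_1,v_2], [v_0,v_1,v_3], [v_0,v_1,v_4], [v_0,v_2,v_3], [v_0,v_2,v_4], [v_0,v_3,v_4], [v_1,v_2,v_3], [v_1,v_2,v_4], [v_1,v_3,v_4], [v_2,v_3,v_4]
  3-simplices (5): [v_0,v_1,v_2,v_3], [v_0,v_1,v_2,v_4], [v_0,v_1,v_3,v_4], [v_0,v_2,v_3,v_4], [v_1,v_2,v_3,v_4]

Hence C_0 ≅ Z^5, C_1 ≅ Z^10, C_2 ≅ Z^10, C_3 ≅ Z^5.

The boundary map ∂_1: C_1 → C_0 sends each edge [p,q] (with p < q) to q − p. For instance
  ∂[v_2,v_4] = [v_4] − [v_2].
This gives a 5×10 integer matrix of rank 4; reducing to Smith normal form yields diagonal entries (1,1,1,1).

Boundary ∂_2: C_2 → C_1 sends each 2-simplex [p,q,r] to [q,r] − [p,r] + [p,q]. For instance
  ∂[v_0,v_3,v_4] = [v_3,v_4] − [v_0,v_4] + [v_0,v_3],
  ∂[v_1,v_2,v_3] = [v_2,v_3] − [v_1,v_3] + [v_1,v_2].
This gives a 10×10 integer matrix of rank 6; reducing to Smith normal form yields diagonal entries (1,1,1,1,1,1).

∂_3: C_3 → C_2 sends each 3-simplex σ to the alternating sum Σ_i (−1)^i (σ with its i-th vertex removed). For instance
  ∂[v_0,v_1,v_3,v_4] = [v_1,v_3,v_4] − [v_0,v_3,v_4] + [v_0,v_1,v_4] − [v_0,v_1,v_3],
  ∂[v_0,v_2,v_3,v_4] = [v_2,v_3,v_4] − [v_0,v_3,v_4] + [v_0,v_2,v_4] − [v_0,v_2,v_3].
The 10×5 boundary matrix has rank 4 and Smith normal form diag(1,1,1,1).

Computing H_k = (kernel of ∂_k) / (image of ∂_{k+1}):

  H_0: rank C_0 − rank ∂_1 = 5 − 4 = 1, and the invariant factors of ∂_1 are all 1, so H_0 ≅ Z.
  H_1: rank ker ∂_1 − rank ∂_2 = (10 − 4) − 6 = 0, and the invariant factors of ∂_2 are all 1, so H_1 ≅ 0.
  H_2: rank ker ∂_2 − rank ∂_3 = (10 − 6) − 4 = 0, and the invariant factors of ∂_3 are all 1, so H_2 ≅ 0.
  H_3: rank ker ∂_3 − rank ∂_4 = (5 − 4) − 0 = 1, and there is no ∂_4, so H_3 ≅ Z.

(K is a triangulation of the 3-sphere S^3.)

Hence the Betti numbers are b_0 = 1, b_1 = 0, b_2 = 0, b_3 = 1.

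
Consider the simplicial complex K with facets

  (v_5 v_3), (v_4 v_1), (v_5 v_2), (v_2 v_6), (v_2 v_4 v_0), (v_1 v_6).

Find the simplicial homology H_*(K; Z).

H_0 ≅ Z,  H_1 ≅ Z,  H_2 = 0.

Take the total order v_0 < v_1 < v_2 < v_3 < v_4 < v_5 < v_6 on the vertex set. Then K (dimension 2) consists of the simplices:

  0-simplices (7): [v_0], [v_1], [v_2], [v_3], [v_4], [v_5], [v_6]
  1-simplices (8): [v_0,v_2], [v_0,v_4], [v_1,v_4], [v_1,v_6], [v_2,v_4], [v_2,v_5], [v_2,v_6], [v_3,v_5]
  2-simplices (1): [v_0,v_2,v_4]

giving chain groups C_0 ≅ Z^7, C_1 ≅ Z^8, C_2 ≅ Z^1.

Boundary ∂_1: C_1 → C_0 sends each edge [p,q] (with p < q) to q − p. For instance
  ∂[v_2,v_6] = [v_6] − [v_2].
This gives a 7×8 integer matrix of rank 6; reducing to Smith normal form yields diagonal entries (1,1,1,1,1,1).

∂_2: C_2 → C_1 sends each 2-simplex [p,q,r] to [q,r] − [p,r] + [p,q]. For instance
  ∂[v_0,v_2,v_4] = [v_2,v_4] − [v_0,v_4] + [v_0,v_2].
The 8×1 boundary matrix has rank 1 and Smith normal form diag(1).

Reading off H_k = ker ∂_k / im ∂_{k+1}:

  H_0: rank C_0 − rank ∂_1 = 7 − 6 = 1, and the invariant factors of ∂_1 are all 1, so H_0 = Z.
  H_1: rank ker ∂_1 − rank ∂_2 = (8 − 6) − 1 = 1, and the invariant factors of ∂_2 are all 1, so H_1 = Z.
  H_2: rank ker ∂_2 − rank ∂_3 = (1 − 1) − 0 = 0, and there is no ∂_3, so H_2 = 0.

As a check, the Euler characteristic is 7 − 8 + 1 = 0, which agrees with 1 − 1 + 0 = 0.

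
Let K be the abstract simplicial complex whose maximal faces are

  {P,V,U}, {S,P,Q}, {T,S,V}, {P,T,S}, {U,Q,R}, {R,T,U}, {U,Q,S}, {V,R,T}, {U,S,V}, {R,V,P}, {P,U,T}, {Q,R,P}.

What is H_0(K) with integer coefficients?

H_0 ≅ Z.

Order the vertices as P < Q < R < S < T < U < V. Listing each simplex with vertices in this order, K has dimension 2 with simplices:

  0-simplices (7): P, Q, R, S, T, U, V
  1-simplices (18): PQ, PR, PS, PT, PU, PV, QR, QS, QU, RT, RU, RV, ST, SU, SV, TU, TV, UV
  2-simplices (12): PQR, PQS, PRV, PST, PTU, PUV, QRU, QSU, RTU, RTV, STV, SUV

giving chain groups C_0 ≅ Z^7, C_1 ≅ Z^18, C_2 ≅ Z^12.

The boundary map ∂_1: C_1 → C_0 sends each edge [p,q] (with p < q) to q − p. For instance
  ∂PU = U − P.
This gives a 7×18 integer matrix of rank 6; reducing to Smith normal form yields diagonal entries (1,1,1,1,1,1).

Boundary ∂_2: C_2 → C_1 acts by ∂[p,q,r] = [q,r] − [p,r] + [p,q]. For instance
  ∂PQR = QR − PR + PQ,
  ∂SUV = UV − SV + SU.
As a 18×12 matrix over Z this has rank 12, with invariant factors (1,1,1,1,1,1,1,1,1,1,1,2).

Reading off H_k = ker ∂_k / im ∂_{k+1}:

  H_0: rank C_0 − rank ∂_1 = 7 − 6 = 1, and the invariant factors of ∂_1 are all 1, so H_0 = Z.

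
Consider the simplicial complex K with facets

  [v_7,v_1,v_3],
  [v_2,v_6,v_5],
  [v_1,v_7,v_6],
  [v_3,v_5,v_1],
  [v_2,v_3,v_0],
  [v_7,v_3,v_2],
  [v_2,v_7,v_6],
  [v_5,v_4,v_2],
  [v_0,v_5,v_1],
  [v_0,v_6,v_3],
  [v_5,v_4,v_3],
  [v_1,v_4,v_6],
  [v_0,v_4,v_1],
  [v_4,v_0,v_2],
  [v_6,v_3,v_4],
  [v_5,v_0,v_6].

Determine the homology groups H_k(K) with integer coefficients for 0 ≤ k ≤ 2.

H_0 = Z,  H_1 = Z^2,  H_2 = Z.

Fix the vertex order v_0 < v_1 < v_2 < v_3 < v_4 < v_5 < v_6 < v_7 and write every simplex with vertices in increasing order. Then dim K = 2 and the simplices of K are:

  0-simplices (8): [v_0], [v_1], [v_2], [v_3], [v_4], [v_5], [v_6], [v_7]
  1-simplices (24): (24 of them)
  2-simplices (16): (16 of them)

Hence C_0 ≅ Z^8, C_1 ≅ Z^24, C_2 ≅ Z^16.

The boundary map ∂_1: C_1 → C_0 sends each edge [p,q] (with p < q) to q − p. For instance
  ∂[v_1,v_6] = [v_6] − [v_1].
The resulting 8×24 matrix has rank 7, and its Smith normal form has invariant factors (1,1,1,1,1,1,1).

The boundary map ∂_2: C_2 → C_1 maps a triangle to the signed sum of its edges. For instance
  ∂[v_0,v_2,v_3] = [v_2,v_3] − [v_0,v_3] + [v_0,v_2],
  ∂[v_2,v_3,v_7] = [v_3,v_7] − [v_2,v_7] + [v_2,v_3].
As a 24×16 matrix over Z this has rank 15, with invariant factors (1,1,1,1,1,1,1,1,1,1,1,1,1,1,1).

From H_k ≅ ker(∂_k) / im(∂_{k+1}) we obtain:

  H_0: rank C_0 − rank ∂_1 = 8 − 7 = 1, and the invariant factors of ∂_1 are all 1, so H_0 = Z.
  H_1: rank ker ∂_1 − rank ∂_2 = (24 − 7) − 15 = 2, and the invariant factors of ∂_2 are all 1, so H_1 = Z^2.
  H_2: rank ker ∂_2 − rank ∂_3 = (16 − 15) − 0 = 1, and there is no ∂_3, so H_2 = Z.

As a check, the Euler characteristic is 8 − 24 + 16 = 0, which agrees with 1 − 2 + 1 = 0.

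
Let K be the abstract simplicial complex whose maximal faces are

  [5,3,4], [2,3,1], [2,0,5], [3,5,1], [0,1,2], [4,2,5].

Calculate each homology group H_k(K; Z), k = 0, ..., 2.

H_0 ≅ Z,  H_1 ≅ Z,  H_2 = 0.

We work with the vertex ordering 0 < 1 < 2 < 3 < 4 < 5. The simplices of K, each written with vertices in increasing order, are:

  0-simplices (6): [0], [1], [2], [3], [4], [5]
  1-simplices (12): [0,1], [0,2], [0,5], [1,2], [1,3], [1,5], [2,3], [2,4], [2,5], [3,4], [3,5], [4,5]
  2-simplices (6): [0,1,2], [0,2,5], [1,2,3], [1,3,5], [2,4,5], [3,4,5]

Hence C_0 ≅ Z^6, C_1 ≅ Z^12, C_2 ≅ Z^6.

∂_1: C_1 → C_0 is given by ∂[p,q] = [q] − [p]. For instance
  ∂[1,5] = [5] − [1].
The 6×12 boundary matrix has rank 5 and Smith normal form diag(1,1,1,1,1).

Boundary ∂_2: C_2 → C_1 acts by ∂[p,q,r] = [q,r] − [p,r] + [p,q]. For instance
  ∂[2,4,5] = [4,5] − [2,5] + [2,4],
  ∂[3,4,5] = [4,5] − [3,5] + [3,4].
The 12×6 boundary matrix has rank 6 and Smith normal form diag(1,1,1,1,1,1).

Now H_k = ker ∂_k / im ∂_{k+1}, so:

  H_0: rank C_0 − rank ∂_1 = 6 − 5 = 1, and the invariant factors of ∂_1 are all 1, so H_0 ≅ Z.
  H_1: rank ker ∂_1 − rank ∂_2 = (12 − 5) − 6 = 1, and the invariant factors of ∂_2 are all 1, so H_1 ≅ Z.
  H_2: rank ker ∂_2 − rank ∂_3 = (6 − 6) − 0 = 0, and there is no ∂_3, so H_2 ≅ 0.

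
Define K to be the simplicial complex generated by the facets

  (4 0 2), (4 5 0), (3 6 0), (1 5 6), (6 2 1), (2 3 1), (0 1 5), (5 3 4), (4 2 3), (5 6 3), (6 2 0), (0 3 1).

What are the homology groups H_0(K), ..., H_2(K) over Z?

H_0 ≅ Z,  H_1 ≅ Z/2,  H_2 = 0.

We work with the vertex ordering 0 < 1 < 2 < 3 < 4 < 5 < 6. The simplices of K, each written with vertices in increasing order, are:

  0-simplices (7): [0], [1], [2], [3], [4], [5], [6]
  1-simplices (18): [0,1], [0,2], [0,3], [0,4], [0,5], [0,6], [1,2], [1,3], [1,5], [1,6], [2,3], [2,4], [2,6], [3,4], [3,5], [3,6], [4,5], [5,6]
  2-simplices (12): [0,1,3], [0,1,5], [0,2,4], [0,2,6], [0,3,6], [0,4,5], [1,2,3], [1,2,6], [1,5,6], [2,3,4], [3,4,5], [3,5,6]

Hence C_0 ≅ Z^7, C_1 ≅ Z^18, C_2 ≅ Z^12.

The boundary map ∂_1: C_1 → C_0 sends each edge [p,q] (with p < q) to q − p.
The 7×18 boundary matrix has rank 6 and Smith normal form diag(1,1,1,1,1,1).

Boundary ∂_2: C_2 → C_1 sends each 2-simplex [p,q,r] to [q,r] − [p,r] + [p,q]. For instance
  ∂[0,3,6] = [3,6] − [0,6] + [0,3],
  ∂[0,1,5] = [1,5] − [0,5] + [0,1].
The resulting 18×12 matrix has rank 12, and its Smith normal form has invariant factors (1,1,1,1,1,1,1,1,1,1,1,2).

Reading off H_k = ker ∂_k / im ∂_{k+1}:

  H_0: rank C_0 − rank ∂_1 = 7 − 6 = 1, and the invariant factors of ∂_1 are all 1, so H_0 ≅ Z.
  H_1: rank ker ∂_1 − rank ∂_2 = (18 − 6) − 12 = 0, and ∂_2 has invariant factor 2 > 1, so H_1 ≅ Z/2.
  H_2: rank ker ∂_2 − rank ∂_3 = (12 − 12) − 0 = 0, and there is no ∂_3, so H_2 ≅ 0.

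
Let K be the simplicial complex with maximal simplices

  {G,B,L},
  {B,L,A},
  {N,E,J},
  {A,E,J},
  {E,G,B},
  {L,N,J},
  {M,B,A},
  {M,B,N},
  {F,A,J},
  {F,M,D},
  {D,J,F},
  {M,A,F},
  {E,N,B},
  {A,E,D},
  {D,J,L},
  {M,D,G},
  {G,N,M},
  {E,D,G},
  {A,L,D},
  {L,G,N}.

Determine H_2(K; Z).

We work with the vertex ordering A < B < D < E < F < G < J < L < M < N. The simplices of K, each written with vertices in increasing order, are:

  0-simplices (10): A, B, D, E, F, G, J, L, M, N
  1-simplices (30): AB, AD, AE, AF, AJ, AL, AM, BE, BG, BL, BM, BN, DE, DF, DG, DJ, DL, DM, EG, EJ, EN, FJ, FM, GL, GM, GN, JL, JN, LN, MN
  2-simplices (20): ABL, ABM, ADE, ADL, AEJ, AFJ, AFM, BEG, BEN, BGL, BMN, DEG, DFJ, DFM, DGM, DJL, EJN, GLN, GMN, JLN

giving chain groups C_0 ≅ Z^10, C_1 ≅ Z^30, C_2 ≅ Z^20.

The boundary map ∂_1: C_1 → C_0 maps an edge to its endpoints' difference, ∂[p,q] = q − p. For instance
  ∂BL = L − B.
This gives a 10×30 integer matrix of rank 9; reducing to Smith normal form yields diagonal entries (1,1,1,1,1,1,1,1,1).

∂_2: C_2 → C_1 maps a triangle to the signed sum of its edges. For instance
  ∂AFM = FM − AM + AF,
  ∂ADE = DE − AE + AD.
As a 30×20 matrix over Z this has rank 20, with invariant factors (1,1,1,1,1,1,1,1,1,1,1,1,1,1,1,1,1,1,1,2).

Computing H_k = (kernel of ∂_k) / (image of ∂_{k+1}):

  H_2: rank ker ∂_2 − rank ∂_3 = (20 − 20) − 0 = 0, and there is no ∂_3, so H_2 = 0.

H_2 = 0.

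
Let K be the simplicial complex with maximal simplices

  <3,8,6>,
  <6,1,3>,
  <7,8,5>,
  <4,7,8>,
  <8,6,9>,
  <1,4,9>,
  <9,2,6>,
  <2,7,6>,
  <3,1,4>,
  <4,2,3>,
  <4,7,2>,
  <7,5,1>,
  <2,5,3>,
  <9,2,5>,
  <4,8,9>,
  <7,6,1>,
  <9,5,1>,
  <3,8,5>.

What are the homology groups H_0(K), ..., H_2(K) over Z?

K has 9 vertices, 27 edges, 18 triangles.
rank ∂_0 = 0, rank ∂_1 = 8 ⇒ b_0 = 9 − 0 − 8 = 1; all invariant factors of ∂_1 are 1 so no torsion. So H_0 = Z.
rank ∂_1 = 8, rank ∂_2 = 17 ⇒ b_1 = 27 − 8 − 17 = 2; all invariant factors of ∂_2 are 1 so no torsion. So H_1 = Z^2.
rank ∂_2 = 17, rank ∂_3 = 0 ⇒ b_2 = 18 − 17 − 0 = 1. So H_2 = Z.

H_0 = Z,  H_1 = Z^2,  H_2 = Z.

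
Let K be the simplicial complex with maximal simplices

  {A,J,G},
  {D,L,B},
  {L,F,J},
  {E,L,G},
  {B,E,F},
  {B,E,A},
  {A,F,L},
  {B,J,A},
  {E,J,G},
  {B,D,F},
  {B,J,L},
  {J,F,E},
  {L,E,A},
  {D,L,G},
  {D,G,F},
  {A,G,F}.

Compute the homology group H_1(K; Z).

H_1 ≅ Z^2.

Take the total order A < B < D < E < F < G < J < L on the vertex set. Then K (dimension 2) consists of the simplices:

  0-simplices (8): A, B, D, E, F, G, J, L
  1-simplices (24): AB, AE, AF, AG, AJ, AL, BD, BE, BF, BJ, BL, DF, DG, DL, EF, EG, EJ, EL, FG, FJ, FL, GJ, GL, JL
  2-simplices (16): ABE, ABJ, AEL, AFG, AFL, AGJ, BDF, BDL, BEF, BJL, DFG, DGL, EFJ, EGJ, EGL, FJL

so the chain groups are C_0 ≅ Z^8, C_1 ≅ Z^24, C_2 ≅ Z^16.

∂_1: C_1 → C_0 is given by ∂[p,q] = [q] − [p].
The resulting 8×24 matrix has rank 7, and its Smith normal form has invariant factors (1,1,1,1,1,1,1).

∂_2: C_2 → C_1 acts by ∂[p,q,r] = [q,r] − [p,r] + [p,q]. For instance
  ∂EGL = GL − EL + EG,
  ∂BEF = EF − BF + BE.
As a 24×16 matrix over Z this has rank 15, with invariant factors (1,1,1,1,1,1,1,1,1,1,1,1,1,1,1).

Now H_k = ker ∂_k / im ∂_{k+1}, so:

  H_1: rank ker ∂_1 − rank ∂_2 = (24 − 7) − 15 = 2, and the invariant factors of ∂_2 are all 1, so H_1 = Z^2.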